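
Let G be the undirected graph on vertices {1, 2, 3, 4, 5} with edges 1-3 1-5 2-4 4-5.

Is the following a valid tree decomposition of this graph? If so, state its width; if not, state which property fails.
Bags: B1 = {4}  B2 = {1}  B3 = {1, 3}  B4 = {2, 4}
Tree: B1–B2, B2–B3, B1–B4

A tree decomposition must satisfy three properties: every vertex lies in some bag; for every edge, both endpoints lie together in some bag; and for every vertex, the bags containing it form a connected subtree. Here vertex 5 appears in no bag, so the decomposition is invalid.

No — vertex 5 appears in no bag.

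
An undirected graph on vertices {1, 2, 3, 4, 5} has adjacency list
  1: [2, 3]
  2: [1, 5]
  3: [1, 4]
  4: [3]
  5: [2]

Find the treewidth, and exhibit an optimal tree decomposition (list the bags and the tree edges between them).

Treewidth 1.
Bags: B1 = {3, 4}  B2 = {1, 3}  B3 = {1, 2}  B4 = {2, 5}
Tree: B1–B2, B2–B3, B3–B4

Every bag has size at most 2, so the width is 2 − 1 = 1 and tw(G) ≤ 1. Any graph with an edge has treewidth ≥ 1, and G has the edge 4–3. Therefore the treewidth is 1.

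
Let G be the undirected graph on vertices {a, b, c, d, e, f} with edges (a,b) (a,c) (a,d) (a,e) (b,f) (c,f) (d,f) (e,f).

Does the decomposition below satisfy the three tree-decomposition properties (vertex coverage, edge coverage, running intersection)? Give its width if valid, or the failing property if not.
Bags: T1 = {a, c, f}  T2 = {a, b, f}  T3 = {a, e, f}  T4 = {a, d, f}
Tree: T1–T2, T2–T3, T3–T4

Checking the three conditions: (i) the bags cover all of {a, b, c, d, e, f}; (ii) for each edge, some bag contains both endpoints; (iii) the bags containing any fixed vertex form a subtree. All hold, so the decomposition is valid with width 3 − 1 = 2.

Yes; width 2.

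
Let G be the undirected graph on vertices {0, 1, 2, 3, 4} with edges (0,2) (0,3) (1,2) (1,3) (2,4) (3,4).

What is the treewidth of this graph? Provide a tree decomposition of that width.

Treewidth 2.
Bags: B1 = {0, 2, 3}  B2 = {2, 3, 4}  B3 = {1, 2, 3}
Tree: B1–B2, B2–B3

Every bag has size at most 3, so the width is 3 − 1 = 2 and tw(G) ≤ 2. Since 0–2–4–3–0 is a cycle in G, G is not acyclic. Forests are exactly the graphs of treewidth ≤ 1, so tw(G) ≥ 2. Combining the bounds, tw(G) = 2.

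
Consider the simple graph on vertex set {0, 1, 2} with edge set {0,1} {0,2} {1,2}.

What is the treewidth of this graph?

2

A width-2 tree decomposition is:
Bags: B1 = {0, 1, 2}
Tree: (single bag)
With just one bag of size 3, the width is 3 − 1 = 2, so tw(G) ≤ 2. Conversely, {0, 1, 2} is a clique of size 3, and the vertices of any clique must share a bag in every tree decomposition; so some bag has ≥ 3 vertices and tw(G) ≥ 2. Therefore the treewidth is 2.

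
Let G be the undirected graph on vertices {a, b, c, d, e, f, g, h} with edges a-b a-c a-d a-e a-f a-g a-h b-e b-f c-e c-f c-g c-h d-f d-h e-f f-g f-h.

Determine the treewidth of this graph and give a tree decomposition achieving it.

Every bag has size at most 4, so the width is 4 − 1 = 3 and tw(G) ≤ 3. For the lower bound, the 4 vertices {a, d, f, h} are pairwise adjacent, and any tree decomposition puts a clique entirely inside one bag — forcing width ≥ 3. Hence tw(G) = 3 exactly.

Treewidth 3.
Bags: B1 = {a, c, e, f}  B2 = {a, c, f, h}  B3 = {a, d, f, h}  B4 = {a, b, e, f}  B5 = {a, c, f, g}
Tree: B1–B2, B2–B3, B1–B4, B1–B5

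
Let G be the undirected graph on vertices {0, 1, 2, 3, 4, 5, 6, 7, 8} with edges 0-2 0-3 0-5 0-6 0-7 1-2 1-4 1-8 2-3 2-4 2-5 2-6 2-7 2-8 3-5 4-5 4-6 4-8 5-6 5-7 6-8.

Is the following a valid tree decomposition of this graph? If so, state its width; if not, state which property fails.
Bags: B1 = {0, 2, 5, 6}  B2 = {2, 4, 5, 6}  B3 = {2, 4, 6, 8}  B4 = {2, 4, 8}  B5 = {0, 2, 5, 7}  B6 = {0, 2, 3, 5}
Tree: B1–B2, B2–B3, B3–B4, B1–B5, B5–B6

A tree decomposition must satisfy three properties: every vertex lies in some bag; for every edge, both endpoints lie together in some bag; and for every vertex, the bags containing it form a connected subtree. Here vertex 1 appears in no bag, so the decomposition is invalid.

No — vertex 1 appears in no bag.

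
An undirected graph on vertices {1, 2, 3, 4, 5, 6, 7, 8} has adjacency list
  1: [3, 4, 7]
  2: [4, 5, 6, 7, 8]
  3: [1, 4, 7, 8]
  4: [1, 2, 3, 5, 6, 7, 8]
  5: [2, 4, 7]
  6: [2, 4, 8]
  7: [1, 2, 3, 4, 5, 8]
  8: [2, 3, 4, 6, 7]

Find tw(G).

3

A width-3 tree decomposition is:
Bags: B1 = {2, 4, 7, 8}  B2 = {3, 4, 7, 8}  B3 = {2, 4, 5, 7}  B4 = {1, 3, 4, 7}  B5 = {2, 4, 6, 8}
Tree: B1–B2, B1–B3, B2–B4, B1–B5
Each bag holds 4 vertices, so the decomposition has width 3, which upper-bounds the treewidth. For the lower bound, the 4 vertices {2, 4, 6, 8} are pairwise adjacent, and any tree decomposition puts a clique entirely inside one bag — forcing width ≥ 3. The upper and lower bounds meet at 3, so that is the treewidth.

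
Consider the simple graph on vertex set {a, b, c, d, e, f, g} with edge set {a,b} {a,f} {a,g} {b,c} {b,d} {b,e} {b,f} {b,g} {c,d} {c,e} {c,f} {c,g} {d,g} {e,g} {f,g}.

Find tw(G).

3

A width-3 tree decomposition is:
Bags: B1 = {b, c, f, g}  B2 = {b, c, e, g}  B3 = {a, b, f, g}  B4 = {b, c, d, g}
Tree: B1–B2, B1–B3, B2–B4
Each bag holds 4 vertices, so the decomposition has width 3, which upper-bounds the treewidth. On the other hand G contains the 4-clique {b, c, d, g}. A clique must lie in a single bag of any decomposition, so no decomposition can have width below 3. Hence tw(G) = 3 exactly.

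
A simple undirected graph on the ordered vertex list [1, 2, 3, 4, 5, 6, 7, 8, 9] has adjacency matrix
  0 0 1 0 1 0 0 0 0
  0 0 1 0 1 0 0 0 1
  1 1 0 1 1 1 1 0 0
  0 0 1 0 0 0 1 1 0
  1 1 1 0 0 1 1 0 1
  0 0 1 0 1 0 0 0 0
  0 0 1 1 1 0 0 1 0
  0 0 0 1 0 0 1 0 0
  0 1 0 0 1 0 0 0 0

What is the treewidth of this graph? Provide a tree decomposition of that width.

Every bag has size at most 3, so the width is 3 − 1 = 2 and tw(G) ≤ 2. For the lower bound, the 3 vertices {4, 7, 8} are pairwise adjacent, and any tree decomposition puts a clique entirely inside one bag — forcing width ≥ 2. The upper and lower bounds meet at 2, so that is the treewidth.

Treewidth 2.
Bags: B1 = {2, 3, 5}  B2 = {3, 5, 7}  B3 = {3, 5, 6}  B4 = {2, 5, 9}  B5 = {3, 4, 7}  B6 = {4, 7, 8}  B7 = {1, 3, 5}
Tree: B1–B2, B2–B3, B1–B4, B2–B5, B5–B6, B1–B7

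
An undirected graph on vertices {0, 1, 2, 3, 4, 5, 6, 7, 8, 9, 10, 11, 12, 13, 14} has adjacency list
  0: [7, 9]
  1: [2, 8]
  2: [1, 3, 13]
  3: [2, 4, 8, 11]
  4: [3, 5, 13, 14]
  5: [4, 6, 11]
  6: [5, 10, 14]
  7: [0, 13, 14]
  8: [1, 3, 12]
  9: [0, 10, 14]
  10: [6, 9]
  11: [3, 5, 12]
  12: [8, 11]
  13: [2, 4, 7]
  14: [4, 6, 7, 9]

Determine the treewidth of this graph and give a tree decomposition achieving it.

Treewidth 3.
Bags: B1 = {0, 7, 9, 10}  B2 = {7, 9, 10, 14}  B3 = {6, 7, 10, 14}  B4 = {6, 7, 13, 14}  B5 = {4, 6, 13, 14}  B6 = {4, 5, 6, 13}  B7 = {2, 4, 5, 13}  B8 = {2, 3, 4, 5}  B9 = {2, 3, 5, 11}  B10 = {1, 2, 3, 11}  B11 = {1, 3, 8, 11}  B12 = {1, 8, 11, 12}
Tree: B1–B2, B2–B3, B3–B4, B4–B5, B5–B6, B6–B7, B7–B8, B8–B9, B9–B10, B10–B11, B11–B12

Each bag holds 4 vertices, so the decomposition has width 3, which upper-bounds the treewidth. For the lower bound: the 4 vertex sets {0,9,10}, {7}, {14}, {4,5,6,13} are disjoint, each induces a connected subgraph, and every pair is joined by at least one edge of G. Contracting each set to a single vertex therefore yields K_{4} as a minor, and since treewidth is minor-monotone, tw(G) ≥ tw(K_{4}) = 3. Therefore the treewidth is 3.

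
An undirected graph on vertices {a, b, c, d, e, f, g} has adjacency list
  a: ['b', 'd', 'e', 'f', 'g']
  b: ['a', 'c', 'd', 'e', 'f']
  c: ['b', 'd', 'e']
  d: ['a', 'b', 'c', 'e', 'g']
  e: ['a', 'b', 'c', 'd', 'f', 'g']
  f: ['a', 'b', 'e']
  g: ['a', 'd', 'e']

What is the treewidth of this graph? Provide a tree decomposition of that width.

Treewidth 3.
One optimal decomposition is:
Bags: B1 = {a, d, e, g}  B2 = {a, b, d, e}  B3 = {b, c, d, e}  B4 = {a, b, e, f}
Tree: B1–B2, B2–B3, B2–B4

The largest bag has 4 vertices, giving width 3; this decomposition certifies tw(G) ≤ 3. For the lower bound, the 4 vertices {b, c, d, e} are pairwise adjacent, and any tree decomposition puts a clique entirely inside one bag — forcing width ≥ 3. Combining the bounds, tw(G) = 3.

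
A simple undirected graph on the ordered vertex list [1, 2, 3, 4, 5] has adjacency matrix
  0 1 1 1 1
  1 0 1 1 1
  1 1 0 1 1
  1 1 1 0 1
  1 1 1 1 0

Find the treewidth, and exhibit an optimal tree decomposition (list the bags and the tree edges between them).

Treewidth 4.
Bags: B1 = {1, 2, 3, 4, 5}
Tree: (single bag)

A single bag containing all 5 vertices is trivially a valid decomposition of width 4. On the other hand G contains the 5-clique {1, 2, 3, 4, 5}. A clique must lie in a single bag of any decomposition, so no decomposition can have width below 4. Therefore the treewidth is 4.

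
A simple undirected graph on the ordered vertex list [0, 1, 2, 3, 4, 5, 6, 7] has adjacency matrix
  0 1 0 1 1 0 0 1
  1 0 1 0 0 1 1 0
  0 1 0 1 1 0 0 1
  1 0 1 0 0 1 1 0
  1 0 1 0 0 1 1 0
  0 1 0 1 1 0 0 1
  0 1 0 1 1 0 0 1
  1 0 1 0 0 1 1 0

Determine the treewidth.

4

A width-4 tree decomposition is:
Bags: B1 = {0, 1, 3, 4, 7}  B2 = {1, 3, 4, 5, 7}  B3 = {1, 3, 4, 6, 7}  B4 = {1, 2, 3, 4, 7}
Tree: B1–B2, B2–B3, B3–B4
The largest bag has 5 vertices, giving width 4; this decomposition certifies tw(G) ≤ 4. For the lower bound: the 5 vertex sets {0,7}, {3,5}, {4,6}, {1}, {2} are disjoint, each induces a connected subgraph, and every pair is joined by at least one edge of G. Contracting each set to a single vertex therefore yields K_{5} as a minor, and since treewidth is minor-monotone, tw(G) ≥ tw(K_{5}) = 4. Combining the bounds, tw(G) = 4.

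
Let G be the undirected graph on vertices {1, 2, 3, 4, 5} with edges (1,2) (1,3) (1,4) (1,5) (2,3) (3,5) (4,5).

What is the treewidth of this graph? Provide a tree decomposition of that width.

Each bag holds 3 vertices, so the decomposition has width 2, which upper-bounds the treewidth. On the other hand G contains the 3-clique {1, 2, 3}. A clique must lie in a single bag of any decomposition, so no decomposition can have width below 2. The upper and lower bounds meet at 2, so that is the treewidth.

Treewidth 2.
Bags: B1 = {1, 2, 3}  B2 = {1, 3, 5}  B3 = {1, 4, 5}
Tree: B1–B2, B2–B3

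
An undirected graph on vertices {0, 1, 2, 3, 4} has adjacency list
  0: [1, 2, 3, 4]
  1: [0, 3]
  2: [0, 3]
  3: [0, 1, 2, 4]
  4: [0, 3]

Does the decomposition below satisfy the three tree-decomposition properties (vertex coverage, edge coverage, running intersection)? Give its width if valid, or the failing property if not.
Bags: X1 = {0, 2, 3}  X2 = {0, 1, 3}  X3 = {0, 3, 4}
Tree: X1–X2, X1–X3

Checking the three conditions: (i) the bags cover all of {0, 1, 2, 3, 4}; (ii) for each edge, some bag contains both endpoints; (iii) the bags containing any fixed vertex form a subtree. All hold, so the decomposition is valid with width 3 − 1 = 2.

Yes; width 2.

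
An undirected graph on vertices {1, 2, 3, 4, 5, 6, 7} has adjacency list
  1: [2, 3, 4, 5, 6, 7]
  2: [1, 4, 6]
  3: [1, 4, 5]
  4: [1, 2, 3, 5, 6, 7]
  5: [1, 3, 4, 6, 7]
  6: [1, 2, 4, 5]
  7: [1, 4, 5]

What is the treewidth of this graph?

3

A width-3 tree decomposition is:
Bags: B1 = {1, 4, 5, 6}  B2 = {1, 4, 5, 7}  B3 = {1, 3, 4, 5}  B4 = {1, 2, 4, 6}
Tree: B1–B2, B2–B3, B1–B4
Each bag holds 4 vertices, so the decomposition has width 3, which upper-bounds the treewidth. On the other hand G contains the 4-clique {1, 2, 4, 6}. A clique must lie in a single bag of any decomposition, so no decomposition can have width below 3. Hence tw(G) = 3 exactly.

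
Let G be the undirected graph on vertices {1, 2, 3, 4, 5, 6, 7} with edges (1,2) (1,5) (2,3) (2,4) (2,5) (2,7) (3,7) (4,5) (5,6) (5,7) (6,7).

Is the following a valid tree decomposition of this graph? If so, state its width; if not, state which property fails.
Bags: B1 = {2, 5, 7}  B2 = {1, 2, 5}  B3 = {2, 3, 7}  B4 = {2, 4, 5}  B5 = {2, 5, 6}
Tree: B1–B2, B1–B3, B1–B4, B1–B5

No — edge (7,6) lies in no bag.

A tree decomposition must satisfy three properties: every vertex lies in some bag; for every edge, both endpoints lie together in some bag; and for every vertex, the bags containing it form a connected subtree. Here edge (7,6) lies in no bag, so the decomposition is invalid.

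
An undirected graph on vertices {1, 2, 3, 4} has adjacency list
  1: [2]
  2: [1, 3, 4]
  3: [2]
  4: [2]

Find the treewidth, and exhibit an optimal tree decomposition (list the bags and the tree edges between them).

Treewidth 1.
Bags: B1 = {1, 2}  B2 = {2, 3}  B3 = {2, 4}
Tree: B1–B2, B1–B3

Every bag has size at most 2, so the width is 2 − 1 = 1 and tw(G) ≤ 1. Since G has at least one edge (e.g. 1–2), it is not an edgeless graph, so tw(G) ≥ 1. Combining the bounds, tw(G) = 1.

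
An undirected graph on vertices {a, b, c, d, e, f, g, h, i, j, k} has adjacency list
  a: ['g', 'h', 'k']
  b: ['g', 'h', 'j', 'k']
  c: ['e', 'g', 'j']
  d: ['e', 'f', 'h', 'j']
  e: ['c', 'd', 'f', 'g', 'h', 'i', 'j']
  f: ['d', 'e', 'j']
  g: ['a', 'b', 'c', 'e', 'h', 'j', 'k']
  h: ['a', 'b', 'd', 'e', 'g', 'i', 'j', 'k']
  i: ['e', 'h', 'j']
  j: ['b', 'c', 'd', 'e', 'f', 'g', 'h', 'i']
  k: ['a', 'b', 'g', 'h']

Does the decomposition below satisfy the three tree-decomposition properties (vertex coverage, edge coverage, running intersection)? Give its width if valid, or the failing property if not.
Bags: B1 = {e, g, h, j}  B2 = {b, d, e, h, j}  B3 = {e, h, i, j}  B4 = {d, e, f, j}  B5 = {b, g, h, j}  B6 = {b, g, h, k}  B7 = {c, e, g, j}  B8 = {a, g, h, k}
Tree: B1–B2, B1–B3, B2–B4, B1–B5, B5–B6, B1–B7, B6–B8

No — bags containing vertex b are not connected in the tree.

A tree decomposition must satisfy three properties: every vertex lies in some bag; for every edge, both endpoints lie together in some bag; and for every vertex, the bags containing it form a connected subtree. Here bags containing vertex b are not connected in the tree, so the decomposition is invalid.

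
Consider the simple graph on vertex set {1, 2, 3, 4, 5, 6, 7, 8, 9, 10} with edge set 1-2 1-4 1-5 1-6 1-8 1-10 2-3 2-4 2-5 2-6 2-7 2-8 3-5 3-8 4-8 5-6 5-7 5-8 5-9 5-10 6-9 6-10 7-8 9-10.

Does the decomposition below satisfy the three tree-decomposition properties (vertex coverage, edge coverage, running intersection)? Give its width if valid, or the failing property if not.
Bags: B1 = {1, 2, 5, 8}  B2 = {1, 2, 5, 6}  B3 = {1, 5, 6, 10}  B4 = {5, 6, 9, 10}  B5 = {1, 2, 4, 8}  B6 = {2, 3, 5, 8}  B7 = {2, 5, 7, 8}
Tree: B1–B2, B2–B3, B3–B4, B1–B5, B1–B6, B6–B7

Yes; width 3.

Every vertex of G appears in some bag (union = {1, 2, 3, 4, 5, 6, 7, 8, 9, 10}); every edge is covered by a bag; and for each vertex v the set of bags containing v is connected in the bag tree. The decomposition is therefore valid. The largest bag has 4 vertices, so the width is 3.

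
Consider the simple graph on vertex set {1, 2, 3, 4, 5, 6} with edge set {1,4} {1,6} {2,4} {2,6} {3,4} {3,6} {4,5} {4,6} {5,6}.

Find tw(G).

A width-2 tree decomposition is:
Bags: B1 = {3, 4, 6}  B2 = {4, 5, 6}  B3 = {1, 4, 6}  B4 = {2, 4, 6}
Tree: B1–B2, B2–B3, B3–B4
The largest bag has 3 vertices, giving width 2; this decomposition certifies tw(G) ≤ 2. On the other hand G contains the 3-clique {1, 4, 6}. A clique must lie in a single bag of any decomposition, so no decomposition can have width below 2. The upper and lower bounds meet at 2, so that is the treewidth.

2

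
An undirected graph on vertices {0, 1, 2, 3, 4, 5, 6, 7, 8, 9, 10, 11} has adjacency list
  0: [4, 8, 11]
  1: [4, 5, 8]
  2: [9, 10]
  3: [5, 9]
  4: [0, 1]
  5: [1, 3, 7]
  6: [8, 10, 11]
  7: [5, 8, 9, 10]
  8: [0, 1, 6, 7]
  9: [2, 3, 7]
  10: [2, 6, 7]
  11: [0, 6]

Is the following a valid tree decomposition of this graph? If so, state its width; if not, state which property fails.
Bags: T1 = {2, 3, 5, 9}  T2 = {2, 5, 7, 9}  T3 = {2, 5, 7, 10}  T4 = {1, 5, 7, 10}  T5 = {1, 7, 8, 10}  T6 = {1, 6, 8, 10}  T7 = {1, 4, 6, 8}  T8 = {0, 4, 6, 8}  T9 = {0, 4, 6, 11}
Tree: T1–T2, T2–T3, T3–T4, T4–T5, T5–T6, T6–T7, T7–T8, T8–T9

Yes; width 3.

Checking the three conditions: (i) the bags cover all of {0, 1, 2, 3, 4, 5, 6, 7, 8, 9, 10, 11}; (ii) for each edge, some bag contains both endpoints; (iii) the bags containing any fixed vertex form a subtree. All hold, so the decomposition is valid with width 4 − 1 = 3.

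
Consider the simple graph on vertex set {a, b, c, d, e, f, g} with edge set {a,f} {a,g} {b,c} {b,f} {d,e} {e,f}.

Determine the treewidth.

A width-1 tree decomposition is:
Bags: B1 = {a, f}  B2 = {e, f}  B3 = {b, f}  B4 = {d, e}  B5 = {a, g}  B6 = {b, c}
Tree: B1–B2, B2–B3, B2–B4, B1–B5, B3–B6
Each bag holds 2 vertices, so the decomposition has width 1, which upper-bounds the treewidth. Any graph with an edge has treewidth ≥ 1, and G has the edge f–a. Therefore the treewidth is 1.

1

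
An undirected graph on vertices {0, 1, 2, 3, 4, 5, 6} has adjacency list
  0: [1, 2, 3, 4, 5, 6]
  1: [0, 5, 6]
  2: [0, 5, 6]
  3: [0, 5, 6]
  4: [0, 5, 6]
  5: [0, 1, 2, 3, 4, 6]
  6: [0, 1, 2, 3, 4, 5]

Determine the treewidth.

3

A width-3 tree decomposition is:
Bags: B1 = {0, 2, 5, 6}  B2 = {0, 4, 5, 6}  B3 = {0, 3, 5, 6}  B4 = {0, 1, 5, 6}
Tree: B1–B2, B1–B3, B1–B4
Every bag has size at most 4, so the width is 4 − 1 = 3 and tw(G) ≤ 3. For the lower bound, the 4 vertices {0, 1, 5, 6} are pairwise adjacent, and any tree decomposition puts a clique entirely inside one bag — forcing width ≥ 3. Combining the bounds, tw(G) = 3.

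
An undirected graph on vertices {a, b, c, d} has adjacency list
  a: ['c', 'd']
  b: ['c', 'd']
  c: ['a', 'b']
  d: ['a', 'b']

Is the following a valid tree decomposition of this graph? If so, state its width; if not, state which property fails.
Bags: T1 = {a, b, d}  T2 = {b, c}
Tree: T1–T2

No — edge (a,c) lies in no bag.

A tree decomposition must satisfy three properties: every vertex lies in some bag; for every edge, both endpoints lie together in some bag; and for every vertex, the bags containing it form a connected subtree. Here edge (a,c) lies in no bag, so the decomposition is invalid.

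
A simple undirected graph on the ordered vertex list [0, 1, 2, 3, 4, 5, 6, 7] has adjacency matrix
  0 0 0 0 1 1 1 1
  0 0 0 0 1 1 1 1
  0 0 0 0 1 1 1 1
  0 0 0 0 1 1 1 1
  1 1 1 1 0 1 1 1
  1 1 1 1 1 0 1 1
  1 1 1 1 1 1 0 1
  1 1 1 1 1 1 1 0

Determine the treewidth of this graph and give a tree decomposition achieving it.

Each bag holds 5 vertices, so the decomposition has width 4, which upper-bounds the treewidth. For the lower bound, the 5 vertices {0, 4, 5, 6, 7} are pairwise adjacent, and any tree decomposition puts a clique entirely inside one bag — forcing width ≥ 4. Combining the bounds, tw(G) = 4.

Treewidth 4.
One such decomposition:
Bags: B1 = {3, 4, 5, 6, 7}  B2 = {2, 4, 5, 6, 7}  B3 = {1, 4, 5, 6, 7}  B4 = {0, 4, 5, 6, 7}
Tree: B1–B2, B1–B3, B1–B4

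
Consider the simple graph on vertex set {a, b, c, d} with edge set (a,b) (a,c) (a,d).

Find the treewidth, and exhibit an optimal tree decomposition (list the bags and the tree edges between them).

Every bag has size at most 2, so the width is 2 − 1 = 1 and tw(G) ≤ 1. Any graph with an edge has treewidth ≥ 1, and G has the edge b–a. Hence tw(G) = 1 exactly.

Treewidth 1.
Bags: B1 = {a, b}  B2 = {a, d}  B3 = {a, c}
Tree: B1–B2, B2–B3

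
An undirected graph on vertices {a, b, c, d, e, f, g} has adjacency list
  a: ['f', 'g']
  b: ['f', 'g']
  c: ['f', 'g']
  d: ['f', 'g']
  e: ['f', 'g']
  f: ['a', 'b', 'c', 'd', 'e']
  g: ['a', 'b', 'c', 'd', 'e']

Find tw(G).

2

A width-2 tree decomposition is:
Bags: B1 = {b, f, g}  B2 = {d, f, g}  B3 = {a, f, g}  B4 = {c, f, g}  B5 = {e, f, g}
Tree: B1–B2, B2–B3, B3–B4, B4–B5
The largest bag has 3 vertices, giving width 2; this decomposition certifies tw(G) ≤ 2. For the lower bound, G contains the cycle f–b–g–d–f, so G is not a forest; only forests have treewidth ≤ 1, hence tw(G) ≥ 2. Therefore the treewidth is 2.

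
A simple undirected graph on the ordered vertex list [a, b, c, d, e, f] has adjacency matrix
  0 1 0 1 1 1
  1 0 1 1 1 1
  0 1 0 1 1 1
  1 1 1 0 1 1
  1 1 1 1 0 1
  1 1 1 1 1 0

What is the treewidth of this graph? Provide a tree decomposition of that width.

Treewidth 4.
One optimal decomposition is:
Bags: B1 = {b, c, d, e, f}  B2 = {a, b, d, e, f}
Tree: B1–B2

Each bag holds 5 vertices, so the decomposition has width 4, which upper-bounds the treewidth. On the other hand G contains the 5-clique {b, c, d, e, f}. A clique must lie in a single bag of any decomposition, so no decomposition can have width below 4. Combining the bounds, tw(G) = 4.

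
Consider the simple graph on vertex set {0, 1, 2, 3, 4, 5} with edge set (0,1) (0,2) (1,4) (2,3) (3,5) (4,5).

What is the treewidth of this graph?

A width-2 tree decomposition is:
Bags: B1 = {3, 4, 5}  B2 = {1, 3, 4}  B3 = {0, 1, 3}  B4 = {0, 2, 3}
Tree: B1–B2, B2–B3, B3–B4
Every bag has size at most 3, so the width is 3 − 1 = 2 and tw(G) ≤ 2. The edges 3–5–4–1–0–2–3 form a cycle, so G is not a tree and its treewidth is at least 2. Combining the bounds, tw(G) = 2.

2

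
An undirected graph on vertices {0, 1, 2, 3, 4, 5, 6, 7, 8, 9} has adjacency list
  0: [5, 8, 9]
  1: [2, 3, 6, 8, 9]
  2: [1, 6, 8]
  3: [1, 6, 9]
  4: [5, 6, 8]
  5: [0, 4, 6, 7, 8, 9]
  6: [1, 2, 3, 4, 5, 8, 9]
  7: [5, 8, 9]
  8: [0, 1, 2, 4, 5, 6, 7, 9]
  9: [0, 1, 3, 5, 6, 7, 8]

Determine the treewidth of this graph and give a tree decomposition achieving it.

Every bag has size at most 4, so the width is 4 − 1 = 3 and tw(G) ≤ 3. For the lower bound, the 4 vertices {1, 6, 8, 9} are pairwise adjacent, and any tree decomposition puts a clique entirely inside one bag — forcing width ≥ 3. Therefore the treewidth is 3.

Treewidth 3.
One optimal decomposition is:
Bags: B1 = {1, 3, 6, 9}  B2 = {1, 6, 8, 9}  B3 = {5, 6, 8, 9}  B4 = {5, 7, 8, 9}  B5 = {1, 2, 6, 8}  B6 = {4, 5, 6, 8}  B7 = {0, 5, 8, 9}
Tree: B1–B2, B2–B3, B3–B4, B2–B5, B3–B6, B3–B7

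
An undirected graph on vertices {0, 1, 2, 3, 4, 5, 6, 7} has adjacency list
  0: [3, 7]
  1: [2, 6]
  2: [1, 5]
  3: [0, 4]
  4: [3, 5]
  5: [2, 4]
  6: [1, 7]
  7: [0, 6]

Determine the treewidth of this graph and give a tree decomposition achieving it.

Treewidth 2.
One such decomposition:
Bags: B1 = {0, 3, 7}  B2 = {3, 4, 7}  B3 = {4, 5, 7}  B4 = {2, 5, 7}  B5 = {1, 2, 7}  B6 = {1, 6, 7}
Tree: B1–B2, B2–B3, B3–B4, B4–B5, B5–B6

The largest bag has 3 vertices, giving width 2; this decomposition certifies tw(G) ≤ 2. Since 7–0–3–4–5–2–1–6–7 is a cycle in G, G is not acyclic. Forests are exactly the graphs of treewidth ≤ 1, so tw(G) ≥ 2. The upper and lower bounds meet at 2, so that is the treewidth.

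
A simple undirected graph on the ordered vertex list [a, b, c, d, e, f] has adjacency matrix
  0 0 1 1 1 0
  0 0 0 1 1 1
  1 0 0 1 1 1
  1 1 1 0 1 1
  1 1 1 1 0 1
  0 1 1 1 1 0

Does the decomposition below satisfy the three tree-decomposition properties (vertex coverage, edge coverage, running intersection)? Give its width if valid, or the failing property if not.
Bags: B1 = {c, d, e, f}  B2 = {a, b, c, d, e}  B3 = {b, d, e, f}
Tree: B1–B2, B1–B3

No — bags containing vertex b are not connected in the tree.

A tree decomposition must satisfy three properties: every vertex lies in some bag; for every edge, both endpoints lie together in some bag; and for every vertex, the bags containing it form a connected subtree. Here bags containing vertex b are not connected in the tree, so the decomposition is invalid.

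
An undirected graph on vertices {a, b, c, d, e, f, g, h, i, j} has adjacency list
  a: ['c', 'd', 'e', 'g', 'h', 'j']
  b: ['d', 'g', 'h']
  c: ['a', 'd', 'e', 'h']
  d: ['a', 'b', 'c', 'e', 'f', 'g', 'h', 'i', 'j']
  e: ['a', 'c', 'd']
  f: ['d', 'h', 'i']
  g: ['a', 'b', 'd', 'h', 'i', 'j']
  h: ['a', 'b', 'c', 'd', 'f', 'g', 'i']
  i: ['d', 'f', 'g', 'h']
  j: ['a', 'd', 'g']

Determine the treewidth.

3

A width-3 tree decomposition is:
Bags: B1 = {a, c, d, h}  B2 = {a, d, g, h}  B3 = {d, g, h, i}  B4 = {a, d, g, j}  B5 = {b, d, g, h}  B6 = {d, f, h, i}  B7 = {a, c, d, e}
Tree: B1–B2, B2–B3, B2–B4, B3–B5, B3–B6, B1–B7
Every bag has size at most 4, so the width is 4 − 1 = 3 and tw(G) ≤ 3. For the lower bound, the 4 vertices {a, d, g, j} are pairwise adjacent, and any tree decomposition puts a clique entirely inside one bag — forcing width ≥ 3. Combining the bounds, tw(G) = 3.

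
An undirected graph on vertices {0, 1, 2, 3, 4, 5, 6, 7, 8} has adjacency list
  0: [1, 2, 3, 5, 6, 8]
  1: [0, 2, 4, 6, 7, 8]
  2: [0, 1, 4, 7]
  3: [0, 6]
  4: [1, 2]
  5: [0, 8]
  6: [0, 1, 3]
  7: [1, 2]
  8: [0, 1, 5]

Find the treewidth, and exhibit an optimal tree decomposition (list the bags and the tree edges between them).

Every bag has size at most 3, so the width is 3 − 1 = 2 and tw(G) ≤ 2. For the lower bound, the 3 vertices {0, 1, 8} are pairwise adjacent, and any tree decomposition puts a clique entirely inside one bag — forcing width ≥ 2. The upper and lower bounds meet at 2, so that is the treewidth.

Treewidth 2.
Bags: B1 = {1, 2, 7}  B2 = {0, 1, 2}  B3 = {1, 2, 4}  B4 = {0, 1, 8}  B5 = {0, 1, 6}  B6 = {0, 3, 6}  B7 = {0, 5, 8}
Tree: B1–B2, B1–B3, B2–B4, B2–B5, B5–B6, B4–B7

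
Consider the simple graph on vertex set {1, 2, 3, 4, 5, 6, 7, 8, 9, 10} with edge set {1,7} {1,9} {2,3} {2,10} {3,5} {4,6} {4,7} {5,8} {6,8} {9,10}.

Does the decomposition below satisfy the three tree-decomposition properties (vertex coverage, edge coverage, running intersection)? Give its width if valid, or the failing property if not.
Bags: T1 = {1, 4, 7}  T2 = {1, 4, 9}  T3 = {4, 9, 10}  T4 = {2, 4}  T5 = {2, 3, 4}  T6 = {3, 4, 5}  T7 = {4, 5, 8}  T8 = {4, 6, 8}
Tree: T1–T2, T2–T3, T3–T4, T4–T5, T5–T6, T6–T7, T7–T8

A tree decomposition must satisfy three properties: every vertex lies in some bag; for every edge, both endpoints lie together in some bag; and for every vertex, the bags containing it form a connected subtree. Here edge (10,2) lies in no bag, so the decomposition is invalid.

No — edge (10,2) lies in no bag.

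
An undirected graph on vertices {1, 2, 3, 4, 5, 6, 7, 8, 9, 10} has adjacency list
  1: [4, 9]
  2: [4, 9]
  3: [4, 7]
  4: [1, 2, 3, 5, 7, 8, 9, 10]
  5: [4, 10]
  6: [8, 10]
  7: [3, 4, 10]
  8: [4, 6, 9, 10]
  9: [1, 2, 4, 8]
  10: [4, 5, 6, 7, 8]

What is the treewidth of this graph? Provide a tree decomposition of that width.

Treewidth 2.
One such decomposition:
Bags: B1 = {4, 8, 10}  B2 = {4, 8, 9}  B3 = {6, 8, 10}  B4 = {2, 4, 9}  B5 = {4, 7, 10}  B6 = {4, 5, 10}  B7 = {3, 4, 7}  B8 = {1, 4, 9}
Tree: B1–B2, B1–B3, B2–B4, B1–B5, B5–B6, B5–B7, B4–B8

The largest bag has 3 vertices, giving width 2; this decomposition certifies tw(G) ≤ 2. For the lower bound, the 3 vertices {3, 4, 7} are pairwise adjacent, and any tree decomposition puts a clique entirely inside one bag — forcing width ≥ 2. Combining the bounds, tw(G) = 2.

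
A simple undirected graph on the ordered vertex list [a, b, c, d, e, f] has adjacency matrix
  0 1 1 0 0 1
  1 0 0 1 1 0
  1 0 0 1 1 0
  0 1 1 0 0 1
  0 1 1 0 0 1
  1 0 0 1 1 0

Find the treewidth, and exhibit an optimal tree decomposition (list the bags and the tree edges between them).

Treewidth 3.
One optimal decomposition is:
Bags: B1 = {a, c, d, e}  B2 = {a, b, d, e}  B3 = {a, d, e, f}
Tree: B1–B2, B2–B3

The largest bag has 4 vertices, giving width 3; this decomposition certifies tw(G) ≤ 3. For the lower bound: the 4 vertex sets {a,c}, {b,d}, {e}, {f} are disjoint, each induces a connected subgraph, and every pair is joined by at least one edge of G. Contracting each set to a single vertex therefore yields K_{4} as a minor, and since treewidth is minor-monotone, tw(G) ≥ tw(K_{4}) = 3. Hence tw(G) = 3 exactly.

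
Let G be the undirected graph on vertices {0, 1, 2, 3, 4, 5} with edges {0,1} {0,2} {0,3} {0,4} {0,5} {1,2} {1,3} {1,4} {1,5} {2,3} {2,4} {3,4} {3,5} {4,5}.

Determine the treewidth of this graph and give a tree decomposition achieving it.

Treewidth 4.
One such decomposition:
Bags: B1 = {0, 1, 3, 4, 5}  B2 = {0, 1, 2, 3, 4}
Tree: B1–B2

The largest bag has 5 vertices, giving width 4; this decomposition certifies tw(G) ≤ 4. Conversely, {0, 1, 2, 3, 4} is a clique of size 5, and the vertices of any clique must share a bag in every tree decomposition; so some bag has ≥ 5 vertices and tw(G) ≥ 4. The upper and lower bounds meet at 4, so that is the treewidth.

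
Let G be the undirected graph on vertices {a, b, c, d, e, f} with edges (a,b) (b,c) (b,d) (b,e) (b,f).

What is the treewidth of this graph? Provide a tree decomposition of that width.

The largest bag has 2 vertices, giving width 1; this decomposition certifies tw(G) ≤ 1. G has an edge, so its treewidth is at least 1. The upper and lower bounds meet at 1, so that is the treewidth.

Treewidth 1.
One such decomposition:
Bags: B1 = {b, c}  B2 = {a, b}  B3 = {b, f}  B4 = {b, e}  B5 = {b, d}
Tree: B1–B2, B2–B3, B1–B4, B1–B5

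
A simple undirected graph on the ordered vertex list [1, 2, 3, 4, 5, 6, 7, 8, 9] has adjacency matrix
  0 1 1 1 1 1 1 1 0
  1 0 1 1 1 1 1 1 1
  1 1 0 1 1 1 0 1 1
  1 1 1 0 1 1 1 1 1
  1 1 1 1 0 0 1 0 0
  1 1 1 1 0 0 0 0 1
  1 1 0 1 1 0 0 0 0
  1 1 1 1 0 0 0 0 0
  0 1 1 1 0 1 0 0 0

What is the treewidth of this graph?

A width-4 tree decomposition is:
Bags: B1 = {1, 2, 3, 4, 6}  B2 = {1, 2, 3, 4, 5}  B3 = {1, 2, 4, 5, 7}  B4 = {2, 3, 4, 6, 9}  B5 = {1, 2, 3, 4, 8}
Tree: B1–B2, B2–B3, B1–B4, B2–B5
The largest bag has 5 vertices, giving width 4; this decomposition certifies tw(G) ≤ 4. On the other hand G contains the 5-clique {1, 2, 3, 4, 8}. A clique must lie in a single bag of any decomposition, so no decomposition can have width below 4. Combining the bounds, tw(G) = 4.

4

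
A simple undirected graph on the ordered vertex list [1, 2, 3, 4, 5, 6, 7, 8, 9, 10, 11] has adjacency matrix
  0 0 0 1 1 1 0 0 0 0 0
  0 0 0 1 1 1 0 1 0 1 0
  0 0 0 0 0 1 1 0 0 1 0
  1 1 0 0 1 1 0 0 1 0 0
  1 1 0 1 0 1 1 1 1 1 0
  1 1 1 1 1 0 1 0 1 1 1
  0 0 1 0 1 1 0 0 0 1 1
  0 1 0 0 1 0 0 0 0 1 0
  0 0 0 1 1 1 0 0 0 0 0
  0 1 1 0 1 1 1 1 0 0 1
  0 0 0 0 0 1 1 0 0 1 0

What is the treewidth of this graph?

A width-3 tree decomposition is:
Bags: B1 = {1, 4, 5, 6}  B2 = {4, 5, 6, 9}  B3 = {2, 4, 5, 6}  B4 = {2, 5, 6, 10}  B5 = {5, 6, 7, 10}  B6 = {3, 6, 7, 10}  B7 = {6, 7, 10, 11}  B8 = {2, 5, 8, 10}
Tree: B1–B2, B1–B3, B3–B4, B4–B5, B5–B6, B6–B7, B4–B8
Every bag has size at most 4, so the width is 4 − 1 = 3 and tw(G) ≤ 3. Conversely, {2, 5, 8, 10} is a clique of size 4, and the vertices of any clique must share a bag in every tree decomposition; so some bag has ≥ 4 vertices and tw(G) ≥ 3. Hence tw(G) = 3 exactly.

3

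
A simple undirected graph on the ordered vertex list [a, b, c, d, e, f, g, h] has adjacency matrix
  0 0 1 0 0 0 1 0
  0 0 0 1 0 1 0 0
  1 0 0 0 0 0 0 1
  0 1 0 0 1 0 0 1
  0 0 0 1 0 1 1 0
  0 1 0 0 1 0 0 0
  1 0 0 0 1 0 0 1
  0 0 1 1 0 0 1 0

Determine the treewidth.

A width-2 tree decomposition is:
Bags: B1 = {a, c, g}  B2 = {c, g, h}  B3 = {e, g, h}  B4 = {d, e, h}  B5 = {d, e, f}  B6 = {b, d, f}
Tree: B1–B2, B2–B3, B3–B4, B4–B5, B5–B6
Each bag holds 3 vertices, so the decomposition has width 2, which upper-bounds the treewidth. For the lower bound, G contains the cycle a–c–h–g–a, so G is not a forest; only forests have treewidth ≤ 1, hence tw(G) ≥ 2. Therefore the treewidth is 2.

2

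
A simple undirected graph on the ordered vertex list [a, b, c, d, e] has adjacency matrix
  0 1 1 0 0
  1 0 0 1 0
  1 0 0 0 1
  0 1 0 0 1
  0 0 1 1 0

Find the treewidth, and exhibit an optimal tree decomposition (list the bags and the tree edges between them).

Each bag holds 3 vertices, so the decomposition has width 2, which upper-bounds the treewidth. For the lower bound, G contains the cycle c–e–d–b–a–c, so G is not a forest; only forests have treewidth ≤ 1, hence tw(G) ≥ 2. The upper and lower bounds meet at 2, so that is the treewidth.

Treewidth 2.
One optimal decomposition is:
Bags: B1 = {c, d, e}  B2 = {b, c, d}  B3 = {a, b, c}
Tree: B1–B2, B2–B3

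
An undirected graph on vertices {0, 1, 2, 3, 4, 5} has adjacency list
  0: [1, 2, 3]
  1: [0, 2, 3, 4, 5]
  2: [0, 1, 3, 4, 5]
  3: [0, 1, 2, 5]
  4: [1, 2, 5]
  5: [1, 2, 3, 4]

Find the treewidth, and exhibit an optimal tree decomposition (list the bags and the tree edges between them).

Every bag has size at most 4, so the width is 4 − 1 = 3 and tw(G) ≤ 3. On the other hand G contains the 4-clique {0, 1, 2, 3}. A clique must lie in a single bag of any decomposition, so no decomposition can have width below 3. The upper and lower bounds meet at 3, so that is the treewidth.

Treewidth 3.
Bags: B1 = {1, 2, 4, 5}  B2 = {1, 2, 3, 5}  B3 = {0, 1, 2, 3}
Tree: B1–B2, B2–B3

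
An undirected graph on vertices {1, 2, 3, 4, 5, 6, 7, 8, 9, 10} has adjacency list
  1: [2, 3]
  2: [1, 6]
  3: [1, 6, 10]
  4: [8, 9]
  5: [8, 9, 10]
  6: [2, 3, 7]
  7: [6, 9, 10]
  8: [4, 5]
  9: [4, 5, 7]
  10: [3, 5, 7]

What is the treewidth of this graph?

2

A width-2 tree decomposition is:
Bags: B1 = {1, 2, 6}  B2 = {1, 3, 6}  B3 = {3, 6, 7}  B4 = {3, 7, 10}  B5 = {7, 9, 10}  B6 = {5, 9, 10}  B7 = {4, 5, 9}  B8 = {4, 5, 8}
Tree: B1–B2, B2–B3, B3–B4, B4–B5, B5–B6, B6–B7, B7–B8
The largest bag has 3 vertices, giving width 2; this decomposition certifies tw(G) ≤ 2. For the lower bound, G contains the cycle 2–1–3–6–2, so G is not a forest; only forests have treewidth ≤ 1, hence tw(G) ≥ 2. Hence tw(G) = 2 exactly.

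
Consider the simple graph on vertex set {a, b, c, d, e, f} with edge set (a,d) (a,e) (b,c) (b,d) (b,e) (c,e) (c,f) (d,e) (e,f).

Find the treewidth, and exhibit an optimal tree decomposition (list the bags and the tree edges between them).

The largest bag has 3 vertices, giving width 2; this decomposition certifies tw(G) ≤ 2. On the other hand G contains the 3-clique {a, d, e}. A clique must lie in a single bag of any decomposition, so no decomposition can have width below 2. Hence tw(G) = 2 exactly.

Treewidth 2.
Bags: B1 = {c, e, f}  B2 = {b, c, e}  B3 = {b, d, e}  B4 = {a, d, e}
Tree: B1–B2, B2–B3, B3–B4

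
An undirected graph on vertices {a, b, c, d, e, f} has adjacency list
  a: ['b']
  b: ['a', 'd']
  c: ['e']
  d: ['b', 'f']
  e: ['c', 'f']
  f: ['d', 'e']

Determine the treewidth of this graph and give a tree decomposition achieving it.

Treewidth 1.
One optimal decomposition is:
Bags: B1 = {a, b}  B2 = {b, d}  B3 = {d, f}  B4 = {e, f}  B5 = {c, e}
Tree: B1–B2, B2–B3, B3–B4, B4–B5

The largest bag has 2 vertices, giving width 1; this decomposition certifies tw(G) ≤ 1. Any graph with an edge has treewidth ≥ 1, and G has the edge a–b. Hence tw(G) = 1 exactly.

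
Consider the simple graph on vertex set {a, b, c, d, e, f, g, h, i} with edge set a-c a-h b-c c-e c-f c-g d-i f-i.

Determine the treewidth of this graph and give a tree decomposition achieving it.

Each bag holds 2 vertices, so the decomposition has width 1, which upper-bounds the treewidth. G has an edge, so its treewidth is at least 1. Therefore the treewidth is 1.

Treewidth 1.
Bags: B1 = {c, f}  B2 = {f, i}  B3 = {d, i}  B4 = {a, c}  B5 = {b, c}  B6 = {c, e}  B7 = {c, g}  B8 = {a, h}
Tree: B1–B2, B2–B3, B1–B4, B1–B5, B4–B6, B5–B7, B4–B8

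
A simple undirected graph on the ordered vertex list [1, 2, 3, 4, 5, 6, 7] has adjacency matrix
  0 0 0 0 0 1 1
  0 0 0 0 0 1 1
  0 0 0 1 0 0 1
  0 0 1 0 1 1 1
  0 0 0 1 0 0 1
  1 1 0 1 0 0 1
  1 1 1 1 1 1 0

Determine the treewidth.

2

A width-2 tree decomposition is:
Bags: B1 = {4, 5, 7}  B2 = {4, 6, 7}  B3 = {2, 6, 7}  B4 = {3, 4, 7}  B5 = {1, 6, 7}
Tree: B1–B2, B2–B3, B1–B4, B3–B5
The largest bag has 3 vertices, giving width 2; this decomposition certifies tw(G) ≤ 2. Conversely, {1, 6, 7} is a clique of size 3, and the vertices of any clique must share a bag in every tree decomposition; so some bag has ≥ 3 vertices and tw(G) ≥ 2. Combining the bounds, tw(G) = 2.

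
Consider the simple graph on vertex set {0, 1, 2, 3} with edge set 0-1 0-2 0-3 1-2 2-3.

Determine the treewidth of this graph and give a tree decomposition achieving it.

The largest bag has 3 vertices, giving width 2; this decomposition certifies tw(G) ≤ 2. Conversely, {0, 1, 2} is a clique of size 3, and the vertices of any clique must share a bag in every tree decomposition; so some bag has ≥ 3 vertices and tw(G) ≥ 2. Combining the bounds, tw(G) = 2.

Treewidth 2.
One such decomposition:
Bags: B1 = {0, 1, 2}  B2 = {0, 2, 3}
Tree: B1–B2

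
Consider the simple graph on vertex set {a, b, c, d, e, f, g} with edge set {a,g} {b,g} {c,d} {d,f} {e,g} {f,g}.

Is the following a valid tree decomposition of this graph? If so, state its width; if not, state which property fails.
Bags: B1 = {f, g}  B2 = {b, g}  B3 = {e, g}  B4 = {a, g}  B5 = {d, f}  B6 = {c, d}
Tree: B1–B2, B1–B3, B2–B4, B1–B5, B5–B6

Every vertex of G appears in some bag (union = {a, b, c, d, e, f, g}); every edge is covered by a bag; and for each vertex v the set of bags containing v is connected in the bag tree. The decomposition is therefore valid. The largest bag has 2 vertices, so the width is 1.

Yes; width 1.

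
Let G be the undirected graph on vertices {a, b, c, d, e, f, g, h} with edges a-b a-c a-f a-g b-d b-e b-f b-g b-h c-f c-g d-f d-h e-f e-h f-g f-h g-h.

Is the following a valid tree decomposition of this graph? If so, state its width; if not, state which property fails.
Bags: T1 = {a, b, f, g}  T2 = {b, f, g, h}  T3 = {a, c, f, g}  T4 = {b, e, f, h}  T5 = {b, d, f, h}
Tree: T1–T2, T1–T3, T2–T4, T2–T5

Vertex coverage: the bags together contain {a, b, c, d, e, f, g, h}, the full vertex set. Edge coverage: each edge of G has both endpoints in at least one bag. Running intersection: for every vertex, the bags containing it form a connected subtree. All three properties hold, so this is a valid tree decomposition of width max|bag| − 1 = 3, and hence tw(G) ≤ 3.

Yes; width 3.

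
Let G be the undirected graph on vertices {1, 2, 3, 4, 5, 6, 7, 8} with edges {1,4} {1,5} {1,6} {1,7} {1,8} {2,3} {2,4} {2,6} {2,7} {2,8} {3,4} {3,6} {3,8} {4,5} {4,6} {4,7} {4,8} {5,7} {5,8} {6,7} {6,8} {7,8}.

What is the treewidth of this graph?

4

A width-4 tree decomposition is:
Bags: B1 = {2, 4, 6, 7, 8}  B2 = {2, 3, 4, 6, 8}  B3 = {1, 4, 6, 7, 8}  B4 = {1, 4, 5, 7, 8}
Tree: B1–B2, B1–B3, B3–B4
The largest bag has 5 vertices, giving width 4; this decomposition certifies tw(G) ≤ 4. For the lower bound, the 5 vertices {1, 4, 5, 7, 8} are pairwise adjacent, and any tree decomposition puts a clique entirely inside one bag — forcing width ≥ 4. Combining the bounds, tw(G) = 4.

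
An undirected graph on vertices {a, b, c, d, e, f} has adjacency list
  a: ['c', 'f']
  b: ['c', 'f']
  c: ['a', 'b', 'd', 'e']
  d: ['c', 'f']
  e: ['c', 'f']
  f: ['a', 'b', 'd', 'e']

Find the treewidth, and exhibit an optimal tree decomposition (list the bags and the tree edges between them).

Treewidth 2.
One such decomposition:
Bags: B1 = {b, c, f}  B2 = {a, c, f}  B3 = {c, d, f}  B4 = {c, e, f}
Tree: B1–B2, B2–B3, B3–B4

Each bag holds 3 vertices, so the decomposition has width 2, which upper-bounds the treewidth. The edges c–b–f–a–c form a cycle, so G is not a tree and its treewidth is at least 2. Combining the bounds, tw(G) = 2.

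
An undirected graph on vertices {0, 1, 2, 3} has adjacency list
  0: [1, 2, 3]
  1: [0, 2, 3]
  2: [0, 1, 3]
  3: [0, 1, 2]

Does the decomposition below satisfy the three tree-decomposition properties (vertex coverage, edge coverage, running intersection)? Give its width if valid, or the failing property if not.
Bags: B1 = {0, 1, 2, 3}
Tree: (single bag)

Checking the three conditions: (i) the bags cover all of {0, 1, 2, 3}; (ii) for each edge, some bag contains both endpoints; (iii) the bags containing any fixed vertex form a subtree. All hold, so the decomposition is valid with width 4 − 1 = 3.

Yes; width 3.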